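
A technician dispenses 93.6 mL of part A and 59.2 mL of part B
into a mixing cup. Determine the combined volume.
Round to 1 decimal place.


Combined volume = 93.6 + 59.2
= 152.8 mL

152.8


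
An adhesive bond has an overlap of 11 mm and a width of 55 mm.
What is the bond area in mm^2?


Bond area = overlap * width
= 11 * 55
= 605 mm^2

605


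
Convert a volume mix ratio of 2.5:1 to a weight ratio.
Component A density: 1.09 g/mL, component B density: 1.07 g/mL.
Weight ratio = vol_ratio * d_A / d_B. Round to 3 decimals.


= 2.5 * 1.09 / 1.07 = 2.547

2.547


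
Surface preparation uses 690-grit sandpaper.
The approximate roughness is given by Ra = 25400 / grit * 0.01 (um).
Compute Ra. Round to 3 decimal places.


Ra = 25400 / 690 * 0.01
= 254 / 690
= 0.368 um

0.368


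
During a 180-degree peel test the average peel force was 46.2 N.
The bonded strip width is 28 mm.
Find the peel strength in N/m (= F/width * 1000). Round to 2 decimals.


Peel strength = F/width * 1000
= 46.2 / 28 * 1000
= 1650.00 N/m

1650.00


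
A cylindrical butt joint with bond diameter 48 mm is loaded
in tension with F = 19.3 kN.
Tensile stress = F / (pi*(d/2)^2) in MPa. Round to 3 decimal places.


Area = pi * (48/2)^2 = 1809.5574 mm^2
Stress = 19.3*1000 / 1809.5574
= 10.666 MPa

10.666


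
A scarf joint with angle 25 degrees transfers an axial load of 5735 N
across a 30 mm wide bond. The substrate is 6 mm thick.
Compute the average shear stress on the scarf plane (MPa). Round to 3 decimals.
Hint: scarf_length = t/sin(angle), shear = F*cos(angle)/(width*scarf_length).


scarf_length = 6 / sin(25 deg) = 14.1972 mm
cos(25 deg) = 0.906308
shear stress = 5735 * 0.906308 / (30 * 14.1972)
= 12.204 MPa

12.204


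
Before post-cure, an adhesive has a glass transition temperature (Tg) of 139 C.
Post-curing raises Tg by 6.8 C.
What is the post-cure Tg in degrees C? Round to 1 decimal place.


Tg_post = Tg_base + delta_Tg
= 139 + 6.8
= 145.8 C

145.8


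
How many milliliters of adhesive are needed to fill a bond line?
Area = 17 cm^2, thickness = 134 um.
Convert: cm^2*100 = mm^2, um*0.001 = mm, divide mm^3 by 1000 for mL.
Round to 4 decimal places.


= (17 * 100) * (134 * 0.001) / 1000
= 0.2278 mL

0.2278


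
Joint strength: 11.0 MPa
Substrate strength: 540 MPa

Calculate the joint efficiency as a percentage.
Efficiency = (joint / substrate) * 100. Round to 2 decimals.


Efficiency = (11.0 / 540) * 100 = 2.04%

2.04


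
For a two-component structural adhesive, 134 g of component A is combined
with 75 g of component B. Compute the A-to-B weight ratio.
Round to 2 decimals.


Weight ratio A:B = 134 / 75
= 1.79

1.79


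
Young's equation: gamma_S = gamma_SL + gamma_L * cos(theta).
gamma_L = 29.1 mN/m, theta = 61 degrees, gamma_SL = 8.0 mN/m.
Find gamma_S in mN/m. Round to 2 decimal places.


cos(61 deg) = 0.484810
gamma_S = 8.0 + 29.1 * 0.484810
= 22.11 mN/m

22.11


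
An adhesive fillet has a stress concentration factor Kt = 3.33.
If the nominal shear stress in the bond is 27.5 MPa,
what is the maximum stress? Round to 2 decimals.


Max stress = 27.5 * 3.33 = 91.58 MPa

91.58


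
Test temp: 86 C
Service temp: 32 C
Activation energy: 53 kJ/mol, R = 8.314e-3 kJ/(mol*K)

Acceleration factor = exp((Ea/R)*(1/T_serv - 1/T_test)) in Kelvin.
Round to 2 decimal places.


AF = exp((53/0.008314)*(1/305.15 - 1/359.15))
= 23.13

23.13


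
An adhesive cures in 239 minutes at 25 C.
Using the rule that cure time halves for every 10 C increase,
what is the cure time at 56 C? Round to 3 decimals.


Factor = 2^((56 - 25) / 10) = 8.5742
Cure time = 239 / 8.5742
= 27.874 minutes

27.874


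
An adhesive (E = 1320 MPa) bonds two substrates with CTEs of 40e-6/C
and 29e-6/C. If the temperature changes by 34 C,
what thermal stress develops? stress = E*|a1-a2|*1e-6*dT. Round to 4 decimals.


Stress = 1320 * |40 - 29| * 1e-6 * 34
= 0.4937 MPa

0.4937


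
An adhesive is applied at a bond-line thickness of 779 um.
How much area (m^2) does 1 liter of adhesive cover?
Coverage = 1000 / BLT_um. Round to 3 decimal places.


Coverage = 1000 / 779 = 1.284 m^2

1.284


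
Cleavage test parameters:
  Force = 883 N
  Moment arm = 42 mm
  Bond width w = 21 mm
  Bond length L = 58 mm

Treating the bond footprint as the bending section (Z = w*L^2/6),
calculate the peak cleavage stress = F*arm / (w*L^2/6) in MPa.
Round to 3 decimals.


M = 883 * 42 = 37086 N*mm
Z = 21 * 58^2 / 6 = 70644 / 6 mm^3
sigma = M / Z = 6 * 37086 / 70644 = 222516 / 70644
= 3.150 MPa

3.150


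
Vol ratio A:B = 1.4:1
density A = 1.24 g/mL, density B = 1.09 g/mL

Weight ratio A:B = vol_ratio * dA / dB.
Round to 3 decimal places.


Weight ratio = 1.4 * 1.24 / 1.09
= 1.593

1.593


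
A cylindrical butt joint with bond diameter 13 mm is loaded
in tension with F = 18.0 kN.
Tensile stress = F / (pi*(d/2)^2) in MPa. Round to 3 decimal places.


Area = pi * (13/2)^2 = 132.7323 mm^2
Stress = 18.0*1000 / 132.7323
= 135.611 MPa

135.611


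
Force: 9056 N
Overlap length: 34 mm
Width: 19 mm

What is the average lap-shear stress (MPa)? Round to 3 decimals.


Average shear stress = F / (overlap * width)
= 9056 / (34 * 19)
= 14.019 MPa

14.019


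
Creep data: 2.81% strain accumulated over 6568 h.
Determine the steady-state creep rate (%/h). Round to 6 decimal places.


Rate = 2.81 / 6568 = 0.000428 %/h

0.000428


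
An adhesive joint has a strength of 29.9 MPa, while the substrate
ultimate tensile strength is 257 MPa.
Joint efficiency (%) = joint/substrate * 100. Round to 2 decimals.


Efficiency = 29.9 / 257 * 100
= 11.63%

11.63


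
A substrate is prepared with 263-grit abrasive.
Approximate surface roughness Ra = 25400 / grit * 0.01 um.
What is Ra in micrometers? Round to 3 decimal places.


Ra = 25400 / 263 * 0.01 = 0.966 um

0.966


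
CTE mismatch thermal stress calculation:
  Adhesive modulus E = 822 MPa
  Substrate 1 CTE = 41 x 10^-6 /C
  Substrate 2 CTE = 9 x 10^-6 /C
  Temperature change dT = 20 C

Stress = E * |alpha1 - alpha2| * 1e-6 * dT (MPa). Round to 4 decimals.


delta_alpha = |41 - 9| = 32 x 10^-6/C
Stress = 822 * 32e-6 * 20
= 0.5261 MPa

0.5261


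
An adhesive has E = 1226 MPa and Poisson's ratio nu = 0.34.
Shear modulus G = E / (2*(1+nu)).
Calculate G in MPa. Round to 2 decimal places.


G = 1226 / (2*(1+0.34))
= 1226 / 2.68
= 457.46 MPa

457.46


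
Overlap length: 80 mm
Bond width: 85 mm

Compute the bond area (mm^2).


Bond area = 80 * 85 = 6800 mm^2

6800


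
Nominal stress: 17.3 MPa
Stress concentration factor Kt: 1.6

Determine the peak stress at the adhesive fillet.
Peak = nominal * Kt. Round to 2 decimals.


Peak stress = 17.3 * 1.6
= 27.68 MPa

27.68


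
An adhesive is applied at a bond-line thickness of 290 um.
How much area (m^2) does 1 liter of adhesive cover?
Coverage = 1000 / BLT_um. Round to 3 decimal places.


Coverage = 1000 / 290 = 3.448 m^2

3.448


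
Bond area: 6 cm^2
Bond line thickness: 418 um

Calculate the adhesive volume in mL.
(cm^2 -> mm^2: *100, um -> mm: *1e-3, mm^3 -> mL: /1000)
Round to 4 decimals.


V = 6*100 * 418*1e-3 / 1000
= 0.2508 mL

0.2508


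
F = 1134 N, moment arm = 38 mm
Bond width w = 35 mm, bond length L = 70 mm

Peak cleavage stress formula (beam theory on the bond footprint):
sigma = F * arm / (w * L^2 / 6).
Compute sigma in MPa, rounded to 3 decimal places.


sigma = (1134 * 38) / (35 * 4900 / 6)
= 43092 * 6 / 171500
= 258552 / 171500
= 1.508 MPa

1.508


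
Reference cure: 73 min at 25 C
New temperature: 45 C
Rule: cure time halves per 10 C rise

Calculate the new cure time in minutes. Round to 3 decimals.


factor = 2^((45-25)/10) = 4.0000
t_new = 73 / 4.0000 = 18.250 min

18.250


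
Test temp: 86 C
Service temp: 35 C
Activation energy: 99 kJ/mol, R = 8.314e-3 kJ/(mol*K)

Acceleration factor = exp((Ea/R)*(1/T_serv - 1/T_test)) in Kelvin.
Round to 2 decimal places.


AF = exp((99/0.008314)*(1/308.15 - 1/359.15))
= 241.60

241.60


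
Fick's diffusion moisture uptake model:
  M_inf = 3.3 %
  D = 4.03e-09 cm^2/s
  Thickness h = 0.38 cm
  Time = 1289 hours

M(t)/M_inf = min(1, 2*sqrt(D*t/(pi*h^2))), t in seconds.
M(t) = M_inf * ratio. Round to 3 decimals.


t_sec = 1289 * 3600 = 4640400
ratio = 2*sqrt(4.03e-09*4640400/(pi*0.38^2))
= min(1, 0.406071)
= 0.406071
M(t) = 3.3 * 0.406071 = 1.340 %

1.340


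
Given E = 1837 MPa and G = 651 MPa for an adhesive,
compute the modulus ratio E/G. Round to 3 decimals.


E/G ratio = 1837 / 651 = 2.822

2.822


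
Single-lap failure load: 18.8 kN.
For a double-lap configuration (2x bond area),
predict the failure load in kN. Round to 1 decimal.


Failure load = 18.8 * 2 = 37.6 kN

37.6


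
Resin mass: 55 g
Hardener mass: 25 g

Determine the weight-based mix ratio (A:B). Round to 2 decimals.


Ratio = 55 / 25 = 2.20

2.20


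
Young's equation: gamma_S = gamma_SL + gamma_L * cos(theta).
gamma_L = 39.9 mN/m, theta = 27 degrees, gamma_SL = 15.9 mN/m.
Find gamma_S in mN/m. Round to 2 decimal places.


cos(27 deg) = 0.891007
gamma_S = 15.9 + 39.9 * 0.891007
= 51.45 mN/m

51.45


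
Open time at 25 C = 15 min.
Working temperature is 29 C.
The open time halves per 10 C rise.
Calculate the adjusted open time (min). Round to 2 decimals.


factor = 2^((29 - 25) / 10) = 1.3195
ot = 15 / 1.3195 = 11.37 min

11.37


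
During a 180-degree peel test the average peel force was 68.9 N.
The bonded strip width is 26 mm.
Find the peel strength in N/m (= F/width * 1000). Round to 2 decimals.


Peel strength = F/width * 1000
= 68.9 / 26 * 1000
= 2650.00 N/m

2650.00


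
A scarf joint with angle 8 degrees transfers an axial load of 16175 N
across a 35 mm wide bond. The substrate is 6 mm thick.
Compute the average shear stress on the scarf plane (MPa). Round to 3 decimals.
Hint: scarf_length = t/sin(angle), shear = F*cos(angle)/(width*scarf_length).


scarf_length = 6 / sin(8 deg) = 43.1118 mm
cos(8 deg) = 0.990268
shear stress = 16175 * 0.990268 / (35 * 43.1118)
= 10.615 MPa

10.615


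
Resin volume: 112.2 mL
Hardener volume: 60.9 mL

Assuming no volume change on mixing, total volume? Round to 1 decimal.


V_total = 112.2 + 60.9 = 173.1 mL

173.1


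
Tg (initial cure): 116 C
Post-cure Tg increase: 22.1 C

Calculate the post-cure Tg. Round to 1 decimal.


Post-cure Tg = 116 + 22.1 = 138.1 C

138.1


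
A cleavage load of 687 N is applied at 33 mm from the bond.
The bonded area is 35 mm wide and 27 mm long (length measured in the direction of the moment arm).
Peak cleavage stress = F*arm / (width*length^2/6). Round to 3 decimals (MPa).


Moment = 687 * 33 = 22671 N*mm
Section modulus = 35 * 729 / 6 = 25515 / 6 mm^3
Stress = 22671 / (25515 / 6) = 136026 / 25515
= 5.331 MPa

5.331


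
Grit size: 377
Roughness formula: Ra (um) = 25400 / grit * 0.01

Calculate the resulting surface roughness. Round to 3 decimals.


Ra = 25400 / 377 * 0.01
= 0.674 um

0.674


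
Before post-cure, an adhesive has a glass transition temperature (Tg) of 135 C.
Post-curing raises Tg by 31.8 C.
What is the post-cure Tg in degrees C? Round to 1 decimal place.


Tg_post = Tg_base + delta_Tg
= 135 + 31.8
= 166.8 C

166.8


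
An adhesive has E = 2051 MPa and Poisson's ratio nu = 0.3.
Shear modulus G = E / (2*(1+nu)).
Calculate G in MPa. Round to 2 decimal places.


G = 2051 / (2*(1+0.3))
= 2051 / 2.60
= 788.85 MPa

788.85


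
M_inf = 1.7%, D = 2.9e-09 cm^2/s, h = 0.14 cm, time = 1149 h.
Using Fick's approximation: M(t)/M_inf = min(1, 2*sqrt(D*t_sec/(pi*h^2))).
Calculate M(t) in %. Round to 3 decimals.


t = 4136400 s
ratio = min(1, 2*sqrt(2.9e-09*4136400/(pi*0.0196)))
= 0.882749
M(t) = 1.7 * 0.882749 = 1.501%

1.501


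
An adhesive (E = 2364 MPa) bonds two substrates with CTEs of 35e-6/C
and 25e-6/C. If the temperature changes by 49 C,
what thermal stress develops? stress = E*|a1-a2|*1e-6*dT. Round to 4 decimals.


Stress = 2364 * |35 - 25| * 1e-6 * 49
= 1.1584 MPa

1.1584


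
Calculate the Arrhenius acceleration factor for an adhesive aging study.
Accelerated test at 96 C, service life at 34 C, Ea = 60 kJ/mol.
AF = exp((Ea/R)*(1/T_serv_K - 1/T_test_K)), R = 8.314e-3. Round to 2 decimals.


T_test = 369.15 K, T_serv = 307.15 K
Ea/R = 60 / 0.008314 = 7216.74
AF = exp(7216.74 * (1/307.15 - 1/369.15))
= 51.74

51.74


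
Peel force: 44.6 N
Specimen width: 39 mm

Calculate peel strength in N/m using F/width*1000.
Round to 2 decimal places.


Peel strength = 44.6 / 39 * 1000 = 1143.59 N/m

1143.59


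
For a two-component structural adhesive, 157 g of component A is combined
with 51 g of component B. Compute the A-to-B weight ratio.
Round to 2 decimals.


Weight ratio A:B = 157 / 51
= 3.08

3.08


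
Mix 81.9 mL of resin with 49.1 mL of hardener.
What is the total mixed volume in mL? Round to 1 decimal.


Total = 81.9 + 49.1 = 131.0 mL

131.0


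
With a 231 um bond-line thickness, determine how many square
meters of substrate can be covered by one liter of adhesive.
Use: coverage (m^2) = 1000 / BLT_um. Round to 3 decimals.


Coverage = 1000 / 231 = 4.329 m^2

4.329


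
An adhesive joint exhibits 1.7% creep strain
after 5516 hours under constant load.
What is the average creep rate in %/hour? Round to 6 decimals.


Creep rate = strain / time
= 1.7 / 5516
= 0.000308 %/h

0.000308


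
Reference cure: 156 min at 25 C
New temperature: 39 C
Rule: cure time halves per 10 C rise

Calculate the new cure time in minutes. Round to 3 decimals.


factor = 2^((39-25)/10) = 2.6390
t_new = 156 / 2.6390 = 59.113 min

59.113


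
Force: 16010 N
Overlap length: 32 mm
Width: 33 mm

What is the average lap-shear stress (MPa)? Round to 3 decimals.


Average shear stress = F / (overlap * width)
= 16010 / (32 * 33)
= 15.161 MPa

15.161


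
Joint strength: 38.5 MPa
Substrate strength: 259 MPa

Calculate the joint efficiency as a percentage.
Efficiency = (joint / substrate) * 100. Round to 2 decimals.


Efficiency = (38.5 / 259) * 100 = 14.86%

14.86


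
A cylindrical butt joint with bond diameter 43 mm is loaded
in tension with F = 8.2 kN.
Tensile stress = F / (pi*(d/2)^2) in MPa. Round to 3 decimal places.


Area = pi * (43/2)^2 = 1452.2012 mm^2
Stress = 8.2*1000 / 1452.2012
= 5.647 MPa

5.647


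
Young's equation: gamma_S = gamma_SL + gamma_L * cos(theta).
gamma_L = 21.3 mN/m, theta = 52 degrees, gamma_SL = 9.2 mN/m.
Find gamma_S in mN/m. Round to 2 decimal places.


cos(52 deg) = 0.615661
gamma_S = 9.2 + 21.3 * 0.615661
= 22.31 mN/m

22.31


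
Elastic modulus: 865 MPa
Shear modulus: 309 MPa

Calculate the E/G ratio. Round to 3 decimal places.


E / G = 865 / 309 = 2.799

2.799


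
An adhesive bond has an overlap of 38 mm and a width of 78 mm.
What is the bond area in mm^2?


Bond area = overlap * width
= 38 * 78
= 2964 mm^2

2964


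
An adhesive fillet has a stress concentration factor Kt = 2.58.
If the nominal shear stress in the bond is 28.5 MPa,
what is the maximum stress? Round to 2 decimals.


Max stress = 28.5 * 2.58 = 73.53 MPa

73.53


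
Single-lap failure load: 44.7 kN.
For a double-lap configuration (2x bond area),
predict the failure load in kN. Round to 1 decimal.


Failure load = 44.7 * 2 = 89.4 kN

89.4


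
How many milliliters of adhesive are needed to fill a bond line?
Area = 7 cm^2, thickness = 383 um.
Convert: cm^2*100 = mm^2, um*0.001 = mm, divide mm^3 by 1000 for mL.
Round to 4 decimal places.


= (7 * 100) * (383 * 0.001) / 1000
= 0.2681 mL

0.2681


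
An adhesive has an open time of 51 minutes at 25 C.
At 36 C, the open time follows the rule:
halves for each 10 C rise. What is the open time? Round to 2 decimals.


Factor = 2^((36-25)/10) = 2.1435
Open time = 51 / 2.1435 = 23.79 min

23.79


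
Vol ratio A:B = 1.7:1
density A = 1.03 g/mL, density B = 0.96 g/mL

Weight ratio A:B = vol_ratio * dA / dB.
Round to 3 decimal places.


Weight ratio = 1.7 * 1.03 / 0.96
= 1.824

1.824


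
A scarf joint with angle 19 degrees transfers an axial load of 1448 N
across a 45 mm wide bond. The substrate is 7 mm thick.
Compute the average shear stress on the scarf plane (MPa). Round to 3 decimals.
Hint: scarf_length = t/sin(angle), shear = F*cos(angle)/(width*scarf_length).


scarf_length = 7 / sin(19 deg) = 21.5009 mm
cos(19 deg) = 0.945519
shear stress = 1448 * 0.945519 / (45 * 21.5009)
= 1.415 MPa

1.415


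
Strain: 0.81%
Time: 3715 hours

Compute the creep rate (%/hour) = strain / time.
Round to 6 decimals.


Creep rate = 0.81 / 3715
= 0.000218 %/h

0.000218


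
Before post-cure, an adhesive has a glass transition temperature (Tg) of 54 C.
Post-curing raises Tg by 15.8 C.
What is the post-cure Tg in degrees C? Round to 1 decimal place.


Tg_post = Tg_base + delta_Tg
= 54 + 15.8
= 69.8 C

69.8


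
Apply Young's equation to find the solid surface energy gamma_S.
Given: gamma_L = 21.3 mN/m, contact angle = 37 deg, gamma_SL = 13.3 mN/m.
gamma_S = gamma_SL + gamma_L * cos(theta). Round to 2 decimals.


theta_rad = 37 * pi/180 = 0.645772
gamma_S = 13.3 + 21.3 * cos(0.645772)
= 30.31 mN/m

30.31


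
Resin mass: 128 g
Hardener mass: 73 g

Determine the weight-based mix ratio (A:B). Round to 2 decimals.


Ratio = 128 / 73 = 1.75

1.75


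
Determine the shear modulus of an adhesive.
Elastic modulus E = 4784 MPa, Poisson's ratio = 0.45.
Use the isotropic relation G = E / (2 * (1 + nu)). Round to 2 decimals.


G = 4784 / (2*(1+0.45)) = 4784 / 2.90
= 1649.66 MPa

1649.66


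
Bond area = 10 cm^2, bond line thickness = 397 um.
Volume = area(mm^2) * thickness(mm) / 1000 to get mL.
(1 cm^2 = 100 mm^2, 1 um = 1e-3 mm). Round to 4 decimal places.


area_mm2 = 10 * 100 = 1000
blt_mm = 397 * 1e-3 = 0.397
vol_mm3 = 1000 * 0.397 = 397.0
vol_mL = 397.0 / 1000 = 0.3970 mL

0.3970


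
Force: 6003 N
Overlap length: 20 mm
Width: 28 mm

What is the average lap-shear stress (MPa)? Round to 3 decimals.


Average shear stress = F / (overlap * width)
= 6003 / (20 * 28)
= 10.720 MPa

10.720


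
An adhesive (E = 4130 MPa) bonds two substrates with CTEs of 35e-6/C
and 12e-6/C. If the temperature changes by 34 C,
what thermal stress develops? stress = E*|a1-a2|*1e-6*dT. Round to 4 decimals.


Stress = 4130 * |35 - 12| * 1e-6 * 34
= 3.2297 MPa

3.2297


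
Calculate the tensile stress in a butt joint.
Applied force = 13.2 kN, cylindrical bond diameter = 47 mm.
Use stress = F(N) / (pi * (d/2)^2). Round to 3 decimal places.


A = pi * 23.5^2 = 1734.9445 mm^2
sigma = 13200.0 / 1734.9445 = 7.608 MPa

7.608


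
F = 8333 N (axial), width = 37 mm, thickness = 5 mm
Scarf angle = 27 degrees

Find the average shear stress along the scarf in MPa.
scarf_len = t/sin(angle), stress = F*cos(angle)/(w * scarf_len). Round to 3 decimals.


scarf_len = 5/sin(27 deg) = 11.0134
cos(27 deg) = 0.891007
stress = 8333*0.891007/(37*11.0134) = 18.220 MPa

18.220


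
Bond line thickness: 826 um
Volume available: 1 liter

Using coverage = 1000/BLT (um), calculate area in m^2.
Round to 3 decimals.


1 L = 1e6 mm^3, thickness = 826 um = 0.826 mm
Area = 1e6 / 0.826 mm^2 = (1e6 / 0.826) / 1e6 m^2 = 1000 / 826 m^2
= 1.211 m^2

1.211


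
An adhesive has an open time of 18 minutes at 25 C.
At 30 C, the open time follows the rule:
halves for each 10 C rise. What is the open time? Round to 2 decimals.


Factor = 2^((30-25)/10) = 1.4142
Open time = 18 / 1.4142 = 12.73 min

12.73


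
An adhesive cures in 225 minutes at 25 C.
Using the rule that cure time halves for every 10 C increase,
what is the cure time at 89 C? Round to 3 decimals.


Factor = 2^((89 - 25) / 10) = 84.4485
Cure time = 225 / 84.4485
= 2.664 minutes

2.664


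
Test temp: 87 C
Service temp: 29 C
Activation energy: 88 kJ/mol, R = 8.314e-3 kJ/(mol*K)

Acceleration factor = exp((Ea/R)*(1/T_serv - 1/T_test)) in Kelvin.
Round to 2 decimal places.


AF = exp((88/0.008314)*(1/302.15 - 1/360.15))
= 281.89

281.89


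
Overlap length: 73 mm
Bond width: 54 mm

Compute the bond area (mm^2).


Bond area = 73 * 54 = 3942 mm^2

3942


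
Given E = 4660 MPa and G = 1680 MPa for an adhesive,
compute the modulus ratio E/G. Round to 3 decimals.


E/G ratio = 4660 / 1680 = 2.774

2.774


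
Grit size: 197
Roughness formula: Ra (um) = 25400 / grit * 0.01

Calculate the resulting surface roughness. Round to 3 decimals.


Ra = 25400 / 197 * 0.01
= 1.289 um

1.289


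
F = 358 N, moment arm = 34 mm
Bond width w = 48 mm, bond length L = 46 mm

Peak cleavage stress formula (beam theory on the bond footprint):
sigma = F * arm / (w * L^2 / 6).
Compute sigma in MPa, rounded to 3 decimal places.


sigma = (358 * 34) / (48 * 2116 / 6)
= 12172 * 6 / 101568
= 73032 / 101568
= 0.719 MPa

0.719


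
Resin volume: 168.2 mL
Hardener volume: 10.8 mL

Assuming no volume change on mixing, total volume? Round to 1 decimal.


V_total = 168.2 + 10.8 = 179.0 mL

179.0


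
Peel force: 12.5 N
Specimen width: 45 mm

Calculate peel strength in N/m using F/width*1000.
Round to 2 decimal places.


Peel strength = 12.5 / 45 * 1000 = 277.78 N/m

277.78


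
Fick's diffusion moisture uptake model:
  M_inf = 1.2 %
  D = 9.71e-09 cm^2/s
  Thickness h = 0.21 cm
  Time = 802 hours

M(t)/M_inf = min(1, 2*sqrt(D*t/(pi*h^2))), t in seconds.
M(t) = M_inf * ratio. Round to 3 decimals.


t_sec = 802 * 3600 = 2887200
ratio = 2*sqrt(9.71e-09*2887200/(pi*0.21^2))
= min(1, 0.899671)
= 0.899671
M(t) = 1.2 * 0.899671 = 1.080 %

1.080


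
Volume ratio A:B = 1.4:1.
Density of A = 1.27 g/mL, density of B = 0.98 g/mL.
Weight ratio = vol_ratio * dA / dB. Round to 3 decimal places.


Wt ratio = 1.4 * 1.27 / 0.98
= 1.814

1.814


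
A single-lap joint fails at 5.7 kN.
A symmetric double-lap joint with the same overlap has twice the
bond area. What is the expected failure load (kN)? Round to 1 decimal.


Double-lap load = 2 * 5.7 = 11.4 kN

11.4


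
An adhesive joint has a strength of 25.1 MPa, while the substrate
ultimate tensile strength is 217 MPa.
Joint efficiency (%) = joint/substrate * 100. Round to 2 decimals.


Efficiency = 25.1 / 217 * 100
= 11.57%

11.57


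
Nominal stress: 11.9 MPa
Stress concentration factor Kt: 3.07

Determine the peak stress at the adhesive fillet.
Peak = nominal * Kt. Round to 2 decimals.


Peak stress = 11.9 * 3.07
= 36.53 MPa

36.53


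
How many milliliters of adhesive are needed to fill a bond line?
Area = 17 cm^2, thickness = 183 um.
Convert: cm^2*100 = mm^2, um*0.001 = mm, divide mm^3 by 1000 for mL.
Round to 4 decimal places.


= (17 * 100) * (183 * 0.001) / 1000
= 0.3111 mL

0.3111


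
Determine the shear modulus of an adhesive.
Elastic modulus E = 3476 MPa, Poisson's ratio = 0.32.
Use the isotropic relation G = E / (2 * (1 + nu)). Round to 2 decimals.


G = 3476 / (2*(1+0.32)) = 3476 / 2.64
= 1316.67 MPa

1316.67


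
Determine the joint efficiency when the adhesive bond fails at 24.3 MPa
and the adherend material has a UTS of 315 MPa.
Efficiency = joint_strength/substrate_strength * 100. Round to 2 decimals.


Joint efficiency = 24.3 / 315 * 100
= 7.71%

7.71


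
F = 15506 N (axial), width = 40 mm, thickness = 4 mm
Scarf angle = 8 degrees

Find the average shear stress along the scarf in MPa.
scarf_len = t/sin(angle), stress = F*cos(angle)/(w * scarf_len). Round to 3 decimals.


scarf_len = 4/sin(8 deg) = 28.7412
cos(8 deg) = 0.990268
stress = 15506*0.990268/(40*28.7412) = 13.356 MPa

13.356


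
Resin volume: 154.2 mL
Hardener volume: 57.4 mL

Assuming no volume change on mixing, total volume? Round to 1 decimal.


V_total = 154.2 + 57.4 = 211.6 mL

211.6


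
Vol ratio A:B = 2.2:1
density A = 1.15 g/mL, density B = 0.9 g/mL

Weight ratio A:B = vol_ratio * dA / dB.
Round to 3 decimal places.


Weight ratio = 2.2 * 1.15 / 0.9
= 2.811

2.811


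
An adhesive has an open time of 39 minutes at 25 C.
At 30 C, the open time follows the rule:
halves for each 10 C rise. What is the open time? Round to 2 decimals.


Factor = 2^((30-25)/10) = 1.4142
Open time = 39 / 1.4142 = 27.58 min

27.58


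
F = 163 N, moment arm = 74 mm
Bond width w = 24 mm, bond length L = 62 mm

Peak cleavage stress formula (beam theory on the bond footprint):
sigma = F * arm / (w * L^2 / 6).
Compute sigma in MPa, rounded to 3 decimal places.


sigma = (163 * 74) / (24 * 3844 / 6)
= 12062 * 6 / 92256
= 72372 / 92256
= 0.784 MPa

0.784


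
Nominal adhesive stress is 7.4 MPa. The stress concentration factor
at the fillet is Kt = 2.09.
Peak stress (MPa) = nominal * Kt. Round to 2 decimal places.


Peak = 7.4 * 2.09 = 15.47 MPa

15.47


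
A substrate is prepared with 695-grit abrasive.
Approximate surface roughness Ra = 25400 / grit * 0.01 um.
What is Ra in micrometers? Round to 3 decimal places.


Ra = 25400 / 695 * 0.01 = 0.365 um

0.365


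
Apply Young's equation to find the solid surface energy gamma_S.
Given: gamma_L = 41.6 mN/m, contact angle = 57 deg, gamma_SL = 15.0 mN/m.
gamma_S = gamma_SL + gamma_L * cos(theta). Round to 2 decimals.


theta_rad = 57 * pi/180 = 0.994838
gamma_S = 15.0 + 41.6 * cos(0.994838)
= 37.66 mN/m

37.66


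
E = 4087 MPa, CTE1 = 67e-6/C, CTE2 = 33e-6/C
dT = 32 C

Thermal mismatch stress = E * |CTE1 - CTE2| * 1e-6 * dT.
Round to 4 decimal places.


= 4087 * 34e-6 * 32
= 4.4467 MPa

4.4467


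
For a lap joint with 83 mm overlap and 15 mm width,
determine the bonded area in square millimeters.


Area = 83 * 15 = 1245 mm^2

1245


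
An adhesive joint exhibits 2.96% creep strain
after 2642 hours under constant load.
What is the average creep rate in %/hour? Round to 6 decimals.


Creep rate = strain / time
= 2.96 / 2642
= 0.001120 %/h

0.001120


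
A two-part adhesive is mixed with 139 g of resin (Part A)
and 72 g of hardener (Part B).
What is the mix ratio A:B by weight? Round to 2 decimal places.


Mix ratio = mass_A / mass_B
= 139 / 72
= 1.93

1.93


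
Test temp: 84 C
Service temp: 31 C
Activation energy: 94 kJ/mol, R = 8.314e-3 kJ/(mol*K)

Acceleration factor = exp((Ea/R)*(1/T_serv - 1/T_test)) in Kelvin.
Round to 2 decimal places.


AF = exp((94/0.008314)*(1/304.15 - 1/357.15))
= 248.74

248.74


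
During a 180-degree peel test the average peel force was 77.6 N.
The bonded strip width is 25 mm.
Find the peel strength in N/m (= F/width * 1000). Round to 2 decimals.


Peel strength = F/width * 1000
= 77.6 / 25 * 1000
= 3104.00 N/m

3104.00


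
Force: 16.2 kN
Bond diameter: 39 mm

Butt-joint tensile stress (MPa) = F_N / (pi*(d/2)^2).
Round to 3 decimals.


F_N = 16.2 * 1000 = 16200.0 N
A = pi*(19.5)^2 = 1194.5906 mm^2
stress = 16200.0 / 1194.5906 = 13.561 MPa

13.561


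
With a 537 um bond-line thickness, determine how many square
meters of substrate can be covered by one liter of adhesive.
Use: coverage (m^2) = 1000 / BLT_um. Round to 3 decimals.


Coverage = 1000 / 537 = 1.862 m^2

1.862


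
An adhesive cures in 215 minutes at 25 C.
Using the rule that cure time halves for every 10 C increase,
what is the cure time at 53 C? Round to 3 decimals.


Factor = 2^((53 - 25) / 10) = 6.9644
Cure time = 215 / 6.9644
= 30.871 minutes

30.871


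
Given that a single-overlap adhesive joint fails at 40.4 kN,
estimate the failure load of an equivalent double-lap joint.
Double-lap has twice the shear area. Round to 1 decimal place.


Double-lap factor = 2
Expected load = 40.4 * 2 = 80.8 kN

80.8


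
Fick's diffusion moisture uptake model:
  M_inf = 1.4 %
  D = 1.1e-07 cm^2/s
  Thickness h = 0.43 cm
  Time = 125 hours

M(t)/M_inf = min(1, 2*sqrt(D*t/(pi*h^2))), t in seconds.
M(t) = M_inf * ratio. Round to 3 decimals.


t_sec = 125 * 3600 = 450000
ratio = 2*sqrt(1.1e-07*450000/(pi*0.43^2))
= min(1, 0.583834)
= 0.583834
M(t) = 1.4 * 0.583834 = 0.817 %

0.817


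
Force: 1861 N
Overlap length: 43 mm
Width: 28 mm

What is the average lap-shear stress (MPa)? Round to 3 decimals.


Average shear stress = F / (overlap * width)
= 1861 / (43 * 28)
= 1.546 MPa

1.546


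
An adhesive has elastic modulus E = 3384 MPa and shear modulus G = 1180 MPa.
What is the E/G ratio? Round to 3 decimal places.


E/G = 3384 / 1180 = 2.868

2.868


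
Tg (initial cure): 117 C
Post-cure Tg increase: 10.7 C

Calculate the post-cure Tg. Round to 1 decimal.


Post-cure Tg = 117 + 10.7 = 127.7 C

127.7


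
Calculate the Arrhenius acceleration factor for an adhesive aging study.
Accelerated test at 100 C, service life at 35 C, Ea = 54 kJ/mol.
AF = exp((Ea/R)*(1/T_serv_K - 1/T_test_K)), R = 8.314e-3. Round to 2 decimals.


T_test = 373.15 K, T_serv = 308.15 K
Ea/R = 54 / 0.008314 = 6495.07
AF = exp(6495.07 * (1/308.15 - 1/373.15))
= 39.31

39.31


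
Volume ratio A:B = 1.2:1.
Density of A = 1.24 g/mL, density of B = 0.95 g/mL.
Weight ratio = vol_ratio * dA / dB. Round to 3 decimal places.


Wt ratio = 1.2 * 1.24 / 0.95
= 1.566

1.566


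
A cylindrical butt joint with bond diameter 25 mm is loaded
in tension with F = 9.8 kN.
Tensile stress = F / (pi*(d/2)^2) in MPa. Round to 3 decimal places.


Area = pi * (25/2)^2 = 490.8739 mm^2
Stress = 9.8*1000 / 490.8739
= 19.964 MPa

19.964


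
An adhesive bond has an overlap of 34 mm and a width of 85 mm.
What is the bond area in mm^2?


Bond area = overlap * width
= 34 * 85
= 2890 mm^2

2890


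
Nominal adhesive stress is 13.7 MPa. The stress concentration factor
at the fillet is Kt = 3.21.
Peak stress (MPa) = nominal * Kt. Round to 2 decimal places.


Peak = 13.7 * 3.21 = 43.98 MPa

43.98


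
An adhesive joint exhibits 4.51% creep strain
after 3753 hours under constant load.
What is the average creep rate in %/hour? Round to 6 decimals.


Creep rate = strain / time
= 4.51 / 3753
= 0.001202 %/h

0.001202


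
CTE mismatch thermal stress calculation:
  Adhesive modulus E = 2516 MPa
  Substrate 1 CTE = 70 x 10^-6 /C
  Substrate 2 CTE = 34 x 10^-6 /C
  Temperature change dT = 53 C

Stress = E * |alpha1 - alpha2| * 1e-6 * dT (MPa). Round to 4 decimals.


delta_alpha = |70 - 34| = 36 x 10^-6/C
Stress = 2516 * 36e-6 * 53
= 4.8005 MPa

4.8005


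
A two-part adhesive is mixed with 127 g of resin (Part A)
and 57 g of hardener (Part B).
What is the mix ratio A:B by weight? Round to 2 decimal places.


Mix ratio = mass_A / mass_B
= 127 / 57
= 2.23

2.23


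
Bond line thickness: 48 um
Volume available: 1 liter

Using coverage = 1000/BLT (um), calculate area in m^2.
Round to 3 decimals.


1 L = 1e6 mm^3, thickness = 48 um = 0.048 mm
Area = 1e6 / 0.048 mm^2 = (1e6 / 0.048) / 1e6 m^2 = 1000 / 48 m^2
= 20.833 m^2

20.833


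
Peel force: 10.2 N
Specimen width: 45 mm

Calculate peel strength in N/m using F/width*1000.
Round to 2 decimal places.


Peel strength = 10.2 / 45 * 1000 = 226.67 N/m

226.67


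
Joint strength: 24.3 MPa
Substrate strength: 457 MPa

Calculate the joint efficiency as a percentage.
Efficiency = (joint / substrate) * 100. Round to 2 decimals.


Efficiency = (24.3 / 457) * 100 = 5.32%

5.32


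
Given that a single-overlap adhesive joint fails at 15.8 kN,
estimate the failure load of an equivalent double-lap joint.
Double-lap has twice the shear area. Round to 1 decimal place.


Double-lap factor = 2
Expected load = 15.8 * 2 = 31.6 kN

31.6


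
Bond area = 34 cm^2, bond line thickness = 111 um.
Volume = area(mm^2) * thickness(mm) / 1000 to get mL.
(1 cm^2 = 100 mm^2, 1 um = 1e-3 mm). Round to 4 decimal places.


area_mm2 = 34 * 100 = 3400
blt_mm = 111 * 1e-3 = 0.111
vol_mm3 = 3400 * 0.111 = 377.4
vol_mL = 377.4 / 1000 = 0.3774 mL

0.3774


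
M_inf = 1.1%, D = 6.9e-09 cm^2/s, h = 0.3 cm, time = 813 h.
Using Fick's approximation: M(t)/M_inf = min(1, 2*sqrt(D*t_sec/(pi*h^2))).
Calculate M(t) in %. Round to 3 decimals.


t = 2926800 s
ratio = min(1, 2*sqrt(6.9e-09*2926800/(pi*0.0900)))
= 0.534509
M(t) = 1.1 * 0.534509 = 0.588%

0.588


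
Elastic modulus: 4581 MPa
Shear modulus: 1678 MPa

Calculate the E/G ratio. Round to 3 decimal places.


E / G = 4581 / 1678 = 2.730

2.730


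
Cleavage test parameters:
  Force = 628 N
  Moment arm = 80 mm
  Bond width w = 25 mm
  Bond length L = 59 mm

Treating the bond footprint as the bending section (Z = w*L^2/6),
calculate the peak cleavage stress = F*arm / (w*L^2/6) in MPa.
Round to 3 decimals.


M = 628 * 80 = 50240 N*mm
Z = 25 * 59^2 / 6 = 87025 / 6 mm^3
sigma = M / Z = 6 * 50240 / 87025 = 301440 / 87025
= 3.464 MPa

3.464


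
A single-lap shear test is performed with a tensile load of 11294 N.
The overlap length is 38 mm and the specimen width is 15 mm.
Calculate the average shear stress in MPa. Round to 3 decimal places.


Shear stress = F / (overlap * width)
= 11294 / (38 * 15)
= 11294 / 570
= 19.814 MPa

19.814


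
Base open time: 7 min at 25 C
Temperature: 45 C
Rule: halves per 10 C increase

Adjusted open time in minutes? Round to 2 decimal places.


Acceleration = 2^((45-25)/10) = 4.0000
Open time = 7 / 4.0000 = 1.75 min

1.75


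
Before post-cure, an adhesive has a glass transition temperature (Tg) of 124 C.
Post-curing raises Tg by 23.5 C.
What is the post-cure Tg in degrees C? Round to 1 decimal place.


Tg_post = Tg_base + delta_Tg
= 124 + 23.5
= 147.5 C

147.5


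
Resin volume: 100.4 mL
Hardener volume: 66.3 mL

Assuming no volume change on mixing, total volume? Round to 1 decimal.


V_total = 100.4 + 66.3 = 166.7 mL

166.7


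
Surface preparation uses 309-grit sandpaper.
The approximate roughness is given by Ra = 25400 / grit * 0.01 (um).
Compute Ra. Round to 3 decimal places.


Ra = 25400 / 309 * 0.01
= 254 / 309
= 0.822 um

0.822


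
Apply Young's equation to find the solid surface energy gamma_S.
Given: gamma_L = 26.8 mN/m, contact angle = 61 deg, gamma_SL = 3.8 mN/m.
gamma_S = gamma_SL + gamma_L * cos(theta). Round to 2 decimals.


theta_rad = 61 * pi/180 = 1.064651
gamma_S = 3.8 + 26.8 * cos(1.064651)
= 16.79 mN/m

16.79


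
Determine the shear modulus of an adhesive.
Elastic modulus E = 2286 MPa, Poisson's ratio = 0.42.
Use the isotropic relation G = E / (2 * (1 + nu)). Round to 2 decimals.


G = 2286 / (2*(1+0.42)) = 2286 / 2.84
= 804.93 MPa

804.93


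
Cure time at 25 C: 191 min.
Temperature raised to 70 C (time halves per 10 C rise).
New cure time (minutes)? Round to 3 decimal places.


Acceleration factor = 2^(45/10) = 22.6274
New time = 191 / 22.6274 = 8.441 min

8.441


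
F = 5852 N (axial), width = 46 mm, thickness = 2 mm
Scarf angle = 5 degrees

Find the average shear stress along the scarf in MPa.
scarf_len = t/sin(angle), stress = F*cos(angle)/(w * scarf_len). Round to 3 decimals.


scarf_len = 2/sin(5 deg) = 22.9474
cos(5 deg) = 0.996195
stress = 5852*0.996195/(46*22.9474) = 5.523 MPa

5.523


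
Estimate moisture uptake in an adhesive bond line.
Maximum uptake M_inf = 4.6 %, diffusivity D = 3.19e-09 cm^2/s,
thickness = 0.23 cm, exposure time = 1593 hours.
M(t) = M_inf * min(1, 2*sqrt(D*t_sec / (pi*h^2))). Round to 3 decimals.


Convert time: 1593 h = 5734800 s
ratio = min(1, 2*sqrt(3.19e-09*5734800/(pi*0.23^2)))
= 0.663562
M(t) = 4.6 * 0.663562 = 3.052%

3.052


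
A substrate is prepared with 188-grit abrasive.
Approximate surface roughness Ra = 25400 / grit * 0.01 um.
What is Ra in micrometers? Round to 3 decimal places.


Ra = 25400 / 188 * 0.01 = 1.351 um

1.351


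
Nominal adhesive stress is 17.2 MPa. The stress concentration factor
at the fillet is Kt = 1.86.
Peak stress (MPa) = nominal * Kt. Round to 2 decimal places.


Peak = 17.2 * 1.86 = 31.99 MPa

31.99


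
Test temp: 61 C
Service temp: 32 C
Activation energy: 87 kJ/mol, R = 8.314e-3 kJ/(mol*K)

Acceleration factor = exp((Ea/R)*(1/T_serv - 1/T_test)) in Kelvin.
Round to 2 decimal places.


AF = exp((87/0.008314)*(1/305.15 - 1/334.15))
= 19.61

19.61


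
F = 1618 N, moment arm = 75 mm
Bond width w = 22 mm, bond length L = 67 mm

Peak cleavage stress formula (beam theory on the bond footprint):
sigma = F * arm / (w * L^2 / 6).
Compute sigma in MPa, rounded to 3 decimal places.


sigma = (1618 * 75) / (22 * 4489 / 6)
= 121350 * 6 / 98758
= 728100 / 98758
= 7.373 MPa

7.373


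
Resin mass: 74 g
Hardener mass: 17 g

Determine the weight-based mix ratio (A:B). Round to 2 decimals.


Ratio = 74 / 17 = 4.35

4.35


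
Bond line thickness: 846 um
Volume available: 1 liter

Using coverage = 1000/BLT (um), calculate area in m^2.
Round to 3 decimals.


1 L = 1e6 mm^3, thickness = 846 um = 0.846 mm
Area = 1e6 / 0.846 mm^2 = (1e6 / 0.846) / 1e6 m^2 = 1000 / 846 m^2
= 1.182 m^2

1.182


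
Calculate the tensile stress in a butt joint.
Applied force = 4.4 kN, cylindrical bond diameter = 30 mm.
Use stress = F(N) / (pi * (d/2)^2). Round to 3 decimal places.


A = pi * 15.0^2 = 706.8583 mm^2
sigma = 4400.0 / 706.8583 = 6.225 MPa

6.225


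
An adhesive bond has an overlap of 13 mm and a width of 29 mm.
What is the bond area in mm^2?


Bond area = overlap * width
= 13 * 29
= 377 mm^2

377


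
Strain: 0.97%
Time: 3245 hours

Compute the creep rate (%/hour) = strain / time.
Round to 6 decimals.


Creep rate = 0.97 / 3245
= 0.000299 %/h

0.000299


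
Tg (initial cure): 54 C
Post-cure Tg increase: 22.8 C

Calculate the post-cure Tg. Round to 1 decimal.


Post-cure Tg = 54 + 22.8 = 76.8 C

76.8


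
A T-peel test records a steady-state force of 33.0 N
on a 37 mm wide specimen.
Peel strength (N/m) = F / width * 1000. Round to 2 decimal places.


Peel strength = 33.0 / 37 * 1000
= 891.89 N/m

891.89


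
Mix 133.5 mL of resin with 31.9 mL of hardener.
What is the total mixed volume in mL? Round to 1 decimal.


Total = 133.5 + 31.9 = 165.4 mL

165.4


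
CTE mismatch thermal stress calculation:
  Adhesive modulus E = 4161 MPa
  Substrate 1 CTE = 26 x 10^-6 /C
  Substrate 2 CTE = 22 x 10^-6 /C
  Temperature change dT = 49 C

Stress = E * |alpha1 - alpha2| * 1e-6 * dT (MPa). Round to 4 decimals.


delta_alpha = |26 - 22| = 4 x 10^-6/C
Stress = 4161 * 4e-6 * 49
= 0.8156 MPa

0.8156


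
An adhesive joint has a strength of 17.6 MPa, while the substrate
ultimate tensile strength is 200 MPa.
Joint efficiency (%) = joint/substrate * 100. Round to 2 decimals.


Efficiency = 17.6 / 200 * 100
= 8.80%

8.80


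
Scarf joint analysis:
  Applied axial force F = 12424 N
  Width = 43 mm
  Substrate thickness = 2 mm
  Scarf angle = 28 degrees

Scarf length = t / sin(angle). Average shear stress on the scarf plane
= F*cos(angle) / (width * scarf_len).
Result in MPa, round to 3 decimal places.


Scarf length = 2 / sin(28 deg) = 4.2601 mm
cos(28 deg) = 0.882948
Shear = 12424 * 0.882948 / (43 * 4.2601)
= 59.884 MPa

59.884


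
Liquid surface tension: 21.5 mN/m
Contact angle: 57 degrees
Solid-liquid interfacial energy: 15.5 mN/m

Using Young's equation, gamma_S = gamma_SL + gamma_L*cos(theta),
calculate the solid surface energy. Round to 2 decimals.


gamma_S = 15.5 + 21.5 * cos(57)
= 27.21 mN/m

27.21


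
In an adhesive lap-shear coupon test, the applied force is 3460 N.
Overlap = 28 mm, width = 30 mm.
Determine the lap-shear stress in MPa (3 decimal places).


stress = F / (overlap * width)
= 3460 / (28 * 30)
= 4.119 MPa

4.119


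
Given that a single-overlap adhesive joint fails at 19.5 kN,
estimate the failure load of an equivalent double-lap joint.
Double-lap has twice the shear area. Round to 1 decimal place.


Double-lap factor = 2
Expected load = 19.5 * 2 = 39.0 kN

39.0


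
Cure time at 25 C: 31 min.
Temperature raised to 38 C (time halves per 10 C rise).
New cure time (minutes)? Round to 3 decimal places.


Acceleration factor = 2^(13/10) = 2.4623
New time = 31 / 2.4623 = 12.590 min

12.590


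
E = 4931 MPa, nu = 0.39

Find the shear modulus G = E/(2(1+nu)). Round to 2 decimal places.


G = 4931 / (2 * 1.39)
= 1773.74 MPa

1773.74
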